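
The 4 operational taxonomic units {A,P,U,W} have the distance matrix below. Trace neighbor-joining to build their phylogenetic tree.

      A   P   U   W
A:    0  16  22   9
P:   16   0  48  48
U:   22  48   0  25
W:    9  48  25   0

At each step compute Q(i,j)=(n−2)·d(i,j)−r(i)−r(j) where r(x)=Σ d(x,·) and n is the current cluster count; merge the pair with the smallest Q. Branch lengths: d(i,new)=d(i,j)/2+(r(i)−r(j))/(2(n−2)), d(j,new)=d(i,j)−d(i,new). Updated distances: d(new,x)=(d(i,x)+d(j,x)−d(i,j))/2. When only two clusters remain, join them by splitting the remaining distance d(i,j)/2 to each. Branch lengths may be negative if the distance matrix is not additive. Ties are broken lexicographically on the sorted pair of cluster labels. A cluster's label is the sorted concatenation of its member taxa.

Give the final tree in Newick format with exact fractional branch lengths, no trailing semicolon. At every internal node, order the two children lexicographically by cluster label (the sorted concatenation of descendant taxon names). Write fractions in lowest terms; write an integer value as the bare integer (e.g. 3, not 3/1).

1. join A+P (d=16, Q=-127) ⇒ AP; edges |A|=-33/4, |P|=97/4
  updated: d(AP,U)=27, d(AP,W)=41/2
2. join AP+U (d=27, Q=-145/2) ⇒ APU; edges |AP|=45/4, |U|=63/4
  updated: d(APU,W)=37/4
3. join APU+W (d=37/4) ⇒ APUW; edges |APU|=37/8, |W|=37/8
final tree: (((A:-33/4,P:97/4):45/4,U:63/4):37/8,W:37/8)
total length: 209/4

(((A:-33/4,P:97/4):45/4,U:63/4):37/8,W:37/8)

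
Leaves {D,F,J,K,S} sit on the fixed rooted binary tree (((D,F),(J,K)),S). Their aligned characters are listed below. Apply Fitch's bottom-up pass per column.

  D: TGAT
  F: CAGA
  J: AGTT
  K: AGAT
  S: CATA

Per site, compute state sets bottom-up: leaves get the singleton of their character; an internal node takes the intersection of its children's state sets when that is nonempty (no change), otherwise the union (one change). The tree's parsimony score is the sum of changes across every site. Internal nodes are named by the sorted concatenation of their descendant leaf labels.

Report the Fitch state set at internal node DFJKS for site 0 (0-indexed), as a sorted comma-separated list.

C

site 0, node DF: D={T} ∪ F={C} → {C,T} (+1)
site 0, node JK: J={A} ∩ K={A} → {A} (+0)
site 0, node DFJK: DF={C,T} ∪ JK={A} → {A,C,T} (+1)
site 0, node DFJKS: DFJK={A,C,T} ∩ S={C} → {C} (+0)
site 1, node DF: D={G} ∪ F={A} → {A,G} (+1)
site 1, node JK: J={G} ∩ K={G} → {G} (+0)
site 1, node DFJK: DF={A,G} ∩ JK={G} → {G} (+0)
site 1, node DFJKS: DFJK={G} ∪ S={A} → {A,G} (+1)
site 2, node DF: D={A} ∪ F={G} → {A,G} (+1)
site 2, node JK: J={T} ∪ K={A} → {A,T} (+1)
site 2, node DFJK: DF={A,G} ∩ JK={A,T} → {A} (+0)
site 2, node DFJKS: DFJK={A} ∪ S={T} → {A,T} (+1)
site 3, node DF: D={T} ∪ F={A} → {A,T} (+1)
site 3, node JK: J={T} ∩ K={T} → {T} (+0)
site 3, node DFJK: DF={A,T} ∩ JK={T} → {T} (+0)
site 3, node DFJKS: DFJK={T} ∪ S={A} → {A,T} (+1)
per-site changes: [2, 2, 3, 2]; total = 9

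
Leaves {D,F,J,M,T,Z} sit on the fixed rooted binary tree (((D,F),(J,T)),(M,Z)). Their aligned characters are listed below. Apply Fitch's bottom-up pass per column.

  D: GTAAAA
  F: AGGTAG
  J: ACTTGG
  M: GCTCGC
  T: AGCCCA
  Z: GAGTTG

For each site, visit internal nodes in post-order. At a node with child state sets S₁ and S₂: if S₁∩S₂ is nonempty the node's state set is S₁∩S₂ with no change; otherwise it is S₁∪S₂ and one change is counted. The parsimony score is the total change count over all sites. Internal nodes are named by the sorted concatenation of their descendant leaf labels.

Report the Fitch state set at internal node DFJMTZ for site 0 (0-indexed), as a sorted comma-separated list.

A,G

site 0, node DF: D={G} ∪ F={A} → {A,G} (+1)
site 0, node JT: J={A} ∩ T={A} → {A} (+0)
site 0, node DFJT: DF={A,G} ∩ JT={A} → {A} (+0)
site 0, node MZ: M={G} ∩ Z={G} → {G} (+0)
site 0, node DFJMTZ: DFJT={A} ∪ MZ={G} → {A,G} (+1)
site 1, node DF: D={T} ∪ F={G} → {G,T} (+1)
site 1, node JT: J={C} ∪ T={G} → {C,G} (+1)
site 1, node DFJT: DF={G,T} ∩ JT={C,G} → {G} (+0)
site 1, node MZ: M={C} ∪ Z={A} → {A,C} (+1)
site 1, node DFJMTZ: DFJT={G} ∪ MZ={A,C} → {A,C,G} (+1)
site 2, node DF: D={A} ∪ F={G} → {A,G} (+1)
site 2, node JT: J={T} ∪ T={C} → {C,T} (+1)
site 2, node DFJT: DF={A,G} ∪ JT={C,T} → {A,C,G,T} (+1)
site 2, node MZ: M={T} ∪ Z={G} → {G,T} (+1)
site 2, node DFJMTZ: DFJT={A,C,G,T} ∩ MZ={G,T} → {G,T} (+0)
site 3, node DF: D={A} ∪ F={T} → {A,T} (+1)
site 3, node JT: J={T} ∪ T={C} → {C,T} (+1)
site 3, node DFJT: DF={A,T} ∩ JT={C,T} → {T} (+0)
site 3, node MZ: M={C} ∪ Z={T} → {C,T} (+1)
site 3, node DFJMTZ: DFJT={T} ∩ MZ={C,T} → {T} (+0)
site 4, node DF: D={A} ∩ F={A} → {A} (+0)
site 4, node JT: J={G} ∪ T={C} → {C,G} (+1)
site 4, node DFJT: DF={A} ∪ JT={C,G} → {A,C,G} (+1)
site 4, node MZ: M={G} ∪ Z={T} → {G,T} (+1)
site 4, node DFJMTZ: DFJT={A,C,G} ∩ MZ={G,T} → {G} (+0)
site 5, node DF: D={A} ∪ F={G} → {A,G} (+1)
site 5, node JT: J={G} ∪ T={A} → {A,G} (+1)
site 5, node DFJT: DF={A,G} ∩ JT={A,G} → {A,G} (+0)
site 5, node MZ: M={C} ∪ Z={G} → {C,G} (+1)
site 5, node DFJMTZ: DFJT={A,G} ∩ MZ={C,G} → {G} (+0)
per-site changes: [2, 4, 4, 3, 3, 3]; total = 19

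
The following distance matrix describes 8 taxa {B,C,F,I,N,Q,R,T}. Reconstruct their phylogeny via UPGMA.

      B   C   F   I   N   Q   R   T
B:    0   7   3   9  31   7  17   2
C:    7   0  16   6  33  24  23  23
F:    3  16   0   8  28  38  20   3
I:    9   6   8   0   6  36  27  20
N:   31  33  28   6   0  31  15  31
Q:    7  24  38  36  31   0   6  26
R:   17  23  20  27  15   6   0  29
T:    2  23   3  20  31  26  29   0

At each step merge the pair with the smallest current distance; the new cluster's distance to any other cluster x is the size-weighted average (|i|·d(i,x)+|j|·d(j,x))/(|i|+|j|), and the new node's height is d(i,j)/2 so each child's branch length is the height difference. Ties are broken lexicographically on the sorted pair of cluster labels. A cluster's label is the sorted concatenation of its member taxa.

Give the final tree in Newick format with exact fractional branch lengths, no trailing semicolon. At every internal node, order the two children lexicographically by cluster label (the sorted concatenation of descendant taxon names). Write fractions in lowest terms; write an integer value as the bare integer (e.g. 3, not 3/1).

((((B:1,T:1):1/2,F:3/2):65/12,(C:3,I:3):47/12):337/60,(N:23/2,(Q:3,R:3):17/2):31/30)

iteration 1: select B,T (d=2); attach at lengths (1, 1); label the merged cluster BT
  updated: d(BT,C)=15, d(BT,F)=3, d(BT,I)=29/2, d(BT,N)=31, d(BT,Q)=33/2, d(BT,R)=23
iteration 2: select BT,F (d=3); attach at lengths (1/2, 3/2); label the merged cluster BFT
  updated: d(BFT,C)=46/3, d(BFT,I)=37/3, d(BFT,N)=30, d(BFT,Q)=71/3, d(BFT,R)=22
iteration 3: select C,I (d=6); attach at lengths (3, 3); label the merged cluster CI
  updated: d(BFT,CI)=83/6, d(CI,N)=39/2, d(CI,Q)=30, d(CI,R)=25
iteration 4: select Q,R (d=6); attach at lengths (3, 3); label the merged cluster QR
  updated: d(BFT,QR)=137/6, d(CI,QR)=55/2, d(N,QR)=23
iteration 5: select BFT,CI (d=83/6); attach at lengths (65/12, 47/12); label the merged cluster BCFIT
  updated: d(BCFIT,N)=129/5, d(BCFIT,QR)=247/10
iteration 6: select N,QR (d=23); attach at lengths (23/2, 17/2); label the merged cluster NQR
  updated: d(BCFIT,NQR)=376/15
iteration 7: select BCFIT,NQR (d=376/15); attach at lengths (337/60, 31/30); label the merged cluster BCFINQRT
final tree: ((((B:1,T:1):1/2,F:3/2):65/12,(C:3,I:3):47/12):337/60,(N:23/2,(Q:3,R:3):17/2):31/30)
total length: 3119/60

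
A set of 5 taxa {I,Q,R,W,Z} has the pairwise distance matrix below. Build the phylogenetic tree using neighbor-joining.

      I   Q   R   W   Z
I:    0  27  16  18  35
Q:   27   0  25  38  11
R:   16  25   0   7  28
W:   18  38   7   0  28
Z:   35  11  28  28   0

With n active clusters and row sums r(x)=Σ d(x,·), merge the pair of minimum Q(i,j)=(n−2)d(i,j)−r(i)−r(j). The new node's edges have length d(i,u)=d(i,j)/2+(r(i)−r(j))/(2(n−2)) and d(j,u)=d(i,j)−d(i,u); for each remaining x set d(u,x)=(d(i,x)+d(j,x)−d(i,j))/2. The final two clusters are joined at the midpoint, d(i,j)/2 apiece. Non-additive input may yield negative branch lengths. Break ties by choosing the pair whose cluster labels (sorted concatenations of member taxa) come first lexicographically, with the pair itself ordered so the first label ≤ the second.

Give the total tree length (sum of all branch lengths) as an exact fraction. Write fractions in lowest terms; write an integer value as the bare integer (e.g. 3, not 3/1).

step 1: merge (Q,Z) at d=11, Q=-170; branch lengths Q→16/3, Z→17/3; new cluster QZ
  updated: d(I,QZ)=51/2, d(QZ,R)=21, d(QZ,W)=55/2
step 2: merge (I,QZ) at d=51/2, Q=-165/2; branch lengths I→73/8, QZ→131/8; new cluster IQZ
  updated: d(IQZ,R)=23/4, d(IQZ,W)=10
step 3: merge (IQZ,R) at d=23/4, Q=-91/4; branch lengths IQZ→35/8, R→11/8; new cluster IQRZ
  updated: d(IQRZ,W)=45/8
step 4: merge (IQRZ,W) at d=45/8; branch lengths IQRZ→45/16, W→45/16; new cluster IQRWZ
final tree: (((I:73/8,(Q:16/3,Z:17/3):131/8):35/8,R:11/8):45/16,W:45/16)
total length: 383/8

383/8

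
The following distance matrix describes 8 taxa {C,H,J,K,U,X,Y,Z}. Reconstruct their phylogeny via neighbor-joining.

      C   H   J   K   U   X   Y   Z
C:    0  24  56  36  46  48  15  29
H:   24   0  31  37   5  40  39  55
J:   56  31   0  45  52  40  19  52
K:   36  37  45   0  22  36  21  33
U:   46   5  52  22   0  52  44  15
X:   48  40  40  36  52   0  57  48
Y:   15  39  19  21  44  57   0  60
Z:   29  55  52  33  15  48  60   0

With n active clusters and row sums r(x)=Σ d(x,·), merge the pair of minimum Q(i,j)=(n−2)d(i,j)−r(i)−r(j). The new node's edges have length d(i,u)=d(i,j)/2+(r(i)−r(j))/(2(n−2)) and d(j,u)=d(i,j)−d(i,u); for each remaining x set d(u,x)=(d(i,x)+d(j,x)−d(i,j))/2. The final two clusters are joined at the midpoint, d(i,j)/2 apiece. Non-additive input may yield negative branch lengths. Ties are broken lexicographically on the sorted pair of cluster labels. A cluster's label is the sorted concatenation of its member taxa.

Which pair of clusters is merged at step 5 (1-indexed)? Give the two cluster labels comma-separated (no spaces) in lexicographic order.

C,H

1. join U+Z (d=15, Q=-438) ⇒ UZ; edges |U|=17/6, |Z|=73/6
  updated: d(C,UZ)=30, d(H,UZ)=45/2, d(J,UZ)=89/2, d(K,UZ)=20, d(UZ,X)=85/2, d(UZ,Y)=89/2
2. join J+Y (d=19, Q=-336) ⇒ JY; edges |J|=27/2, |Y|=11/2
  updated: d(C,JY)=26, d(H,JY)=51/2, d(JY,K)=47/2, d(JY,UZ)=35, d(JY,X)=39
3. join K+UZ (d=20, Q=-445/2) ⇒ KUZ; edges |K|=165/16, |UZ|=155/16
  updated: d(C,KUZ)=23, d(H,KUZ)=79/4, d(JY,KUZ)=77/4, d(KUZ,X)=117/4
4. join KUZ+X (d=117/4, Q=-639/4) ⇒ KUXZ; edges |KUZ|=91/24, |X|=611/24
  updated: d(C,KUXZ)=167/8, d(H,KUXZ)=61/4, d(JY,KUXZ)=29/2
5. join C+H (d=24, Q=-701/8) ⇒ CH; edges |C|=433/32, |H|=335/32
  updated: d(CH,JY)=55/4, d(CH,KUXZ)=97/16
6. join CH+JY (d=55/4, Q=-549/16) ⇒ CHJY; edges |CH|=85/32, |JY|=355/32
  updated: d(CHJY,KUXZ)=109/32
7. join CHJY+KUXZ (d=109/32) ⇒ CHJKUXYZ; edges |CHJY|=109/64, |KUXZ|=109/64
final tree: (((C:433/32,H:335/32):85/32,(J:27/2,Y:11/2):355/32):109/64,((K:165/16,(U:17/6,Z:73/6):155/16):91/24,X:611/24):109/64)
total length: 3981/32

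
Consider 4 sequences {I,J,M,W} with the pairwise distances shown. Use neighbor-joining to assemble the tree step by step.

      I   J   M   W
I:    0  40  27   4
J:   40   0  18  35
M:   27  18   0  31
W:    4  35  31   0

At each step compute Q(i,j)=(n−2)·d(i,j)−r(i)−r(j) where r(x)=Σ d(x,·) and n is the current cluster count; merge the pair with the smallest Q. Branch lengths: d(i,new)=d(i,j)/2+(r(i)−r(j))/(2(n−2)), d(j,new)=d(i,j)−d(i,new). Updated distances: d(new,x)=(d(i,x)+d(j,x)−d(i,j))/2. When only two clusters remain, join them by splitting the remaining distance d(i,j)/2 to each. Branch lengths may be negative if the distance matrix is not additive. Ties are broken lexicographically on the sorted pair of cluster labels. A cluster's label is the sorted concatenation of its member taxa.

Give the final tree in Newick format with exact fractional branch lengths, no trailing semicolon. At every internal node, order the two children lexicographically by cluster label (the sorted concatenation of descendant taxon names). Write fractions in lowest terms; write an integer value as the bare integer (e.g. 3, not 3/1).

step 1: merge (I,W) at d=4, Q=-133; branch lengths I→9/4, W→7/4; new cluster IW
  updated: d(IW,J)=71/2, d(IW,M)=27
step 2: merge (IW,J) at d=71/2, Q=-161/2; branch lengths IW→89/4, J→53/4; new cluster IJW
  updated: d(IJW,M)=19/4
step 3: merge (IJW,M) at d=19/4; branch lengths IJW→19/8, M→19/8; new cluster IJMW
final tree: (((I:9/4,W:7/4):89/4,J:53/4):19/8,M:19/8)
total length: 177/4

(((I:9/4,W:7/4):89/4,J:53/4):19/8,M:19/8)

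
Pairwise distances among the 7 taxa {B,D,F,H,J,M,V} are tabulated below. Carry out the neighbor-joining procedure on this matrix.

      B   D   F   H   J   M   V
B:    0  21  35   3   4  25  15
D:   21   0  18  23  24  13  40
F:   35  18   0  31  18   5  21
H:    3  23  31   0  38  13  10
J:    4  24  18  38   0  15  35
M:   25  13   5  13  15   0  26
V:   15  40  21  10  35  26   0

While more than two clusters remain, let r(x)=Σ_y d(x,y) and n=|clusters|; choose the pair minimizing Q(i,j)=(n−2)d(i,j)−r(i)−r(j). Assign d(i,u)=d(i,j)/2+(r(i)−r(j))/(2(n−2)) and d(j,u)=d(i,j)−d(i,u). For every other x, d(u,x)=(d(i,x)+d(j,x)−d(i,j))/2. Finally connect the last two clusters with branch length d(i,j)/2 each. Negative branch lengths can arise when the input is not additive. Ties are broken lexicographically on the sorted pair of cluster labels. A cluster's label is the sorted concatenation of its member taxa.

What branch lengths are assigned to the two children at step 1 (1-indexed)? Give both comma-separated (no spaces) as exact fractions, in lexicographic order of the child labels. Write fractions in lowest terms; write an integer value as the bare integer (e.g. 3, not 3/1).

-11/10,51/10

1. join B+J (d=4, Q=-217) ⇒ BJ; edges |B|=-11/10, |J|=51/10
  updated: d(BJ,D)=41/2, d(BJ,F)=49/2, d(BJ,H)=37/2, d(BJ,M)=18, d(BJ,V)=23
2. join H+V (d=10, Q=-351/2) ⇒ HV; edges |H|=31/16, |V|=129/16
  updated: d(BJ,HV)=63/4, d(D,HV)=53/2, d(F,HV)=21, d(HV,M)=29/2
3. join BJ+HV (d=63/4, Q=-437/4) ⇒ BHJV; edges |BJ|=193/24, |HV|=185/24
  updated: d(BHJV,D)=125/8, d(BHJV,F)=119/8, d(BHJV,M)=67/8
4. join BHJV+D (d=125/8, Q=-217/4) ⇒ BDHJV; edges |BHJV|=47/8, |D|=39/4
  updated: d(BDHJV,F)=69/8, d(BDHJV,M)=23/8
5. join BDHJV+F (d=69/8, Q=-33/2) ⇒ BDFHJV; edges |BDHJV|=13/4, |F|=43/8
  updated: d(BDFHJV,M)=-3/8
6. join BDFHJV+M (d=-3/8) ⇒ BDFHJMV; edges |BDFHJV|=-3/16, |M|=-3/16
final tree: (((((B:-11/10,J:51/10):193/24,(H:31/16,V:129/16):185/24):47/8,D:39/4):13/4,F:43/8):-3/16,M:-3/16)
total length: 429/8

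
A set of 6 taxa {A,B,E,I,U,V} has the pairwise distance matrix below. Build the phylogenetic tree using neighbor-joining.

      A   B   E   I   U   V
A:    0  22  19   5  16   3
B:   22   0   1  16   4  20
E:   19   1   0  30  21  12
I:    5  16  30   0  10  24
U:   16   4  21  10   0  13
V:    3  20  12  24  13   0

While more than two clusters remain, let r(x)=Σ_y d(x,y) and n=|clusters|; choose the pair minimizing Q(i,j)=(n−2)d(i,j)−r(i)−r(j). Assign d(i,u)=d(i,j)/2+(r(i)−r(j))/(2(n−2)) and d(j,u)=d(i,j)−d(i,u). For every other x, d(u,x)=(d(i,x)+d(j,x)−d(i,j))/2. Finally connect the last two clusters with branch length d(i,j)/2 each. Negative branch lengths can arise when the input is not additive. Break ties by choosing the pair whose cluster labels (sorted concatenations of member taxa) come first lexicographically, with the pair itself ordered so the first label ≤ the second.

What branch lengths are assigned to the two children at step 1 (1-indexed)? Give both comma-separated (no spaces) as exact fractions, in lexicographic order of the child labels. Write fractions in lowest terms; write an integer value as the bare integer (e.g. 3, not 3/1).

-2,3

1. join B+E (d=1, Q=-142) ⇒ BE; edges |B|=-2, |E|=3
  updated: d(A,BE)=20, d(BE,I)=45/2, d(BE,U)=12, d(BE,V)=31/2
2. join A+I (d=5, Q=-181/2) ⇒ AI; edges |A|=-5/12, |I|=65/12
  updated: d(AI,BE)=75/4, d(AI,U)=21/2, d(AI,V)=11
3. join AI+V (d=11, Q=-231/4) ⇒ AIV; edges |AI|=91/16, |V|=85/16
  updated: d(AIV,BE)=93/8, d(AIV,U)=25/4
4. join AIV+BE (d=93/8, Q=-239/8) ⇒ ABEIV; edges |AIV|=47/16, |BE|=139/16
  updated: d(ABEIV,U)=53/16
5. join ABEIV+U (d=53/16) ⇒ ABEIUV; edges |ABEIV|=53/32, |U|=53/32
final tree: ((((A:-5/12,I:65/12):91/16,V:85/16):47/16,(B:-2,E:3):139/16):53/32,U:53/32)
total length: 511/16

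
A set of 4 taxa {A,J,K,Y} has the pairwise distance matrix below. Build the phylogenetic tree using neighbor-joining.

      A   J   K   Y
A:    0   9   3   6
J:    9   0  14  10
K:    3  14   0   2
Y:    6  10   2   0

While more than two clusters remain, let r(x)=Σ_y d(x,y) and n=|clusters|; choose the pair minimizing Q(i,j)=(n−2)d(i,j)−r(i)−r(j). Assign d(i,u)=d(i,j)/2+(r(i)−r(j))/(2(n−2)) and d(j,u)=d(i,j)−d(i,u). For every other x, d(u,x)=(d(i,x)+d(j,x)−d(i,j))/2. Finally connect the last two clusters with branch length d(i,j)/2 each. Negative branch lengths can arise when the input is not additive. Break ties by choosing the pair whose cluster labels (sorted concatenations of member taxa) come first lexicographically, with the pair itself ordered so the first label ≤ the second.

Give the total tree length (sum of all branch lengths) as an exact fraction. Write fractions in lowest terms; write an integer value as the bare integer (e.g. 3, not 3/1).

iteration 1: select A,J (d=9, Q=-33); attach at lengths (3/4, 33/4); label the merged cluster AJ
  updated: d(AJ,K)=4, d(AJ,Y)=7/2
iteration 2: select AJ,K (d=4, Q=-19/2); attach at lengths (11/4, 5/4); label the merged cluster AJK
  updated: d(AJK,Y)=3/4
iteration 3: select AJK,Y (d=3/4); attach at lengths (3/8, 3/8); label the merged cluster AJKY
final tree: (((A:3/4,J:33/4):11/4,K:5/4):3/8,Y:3/8)
total length: 55/4

55/4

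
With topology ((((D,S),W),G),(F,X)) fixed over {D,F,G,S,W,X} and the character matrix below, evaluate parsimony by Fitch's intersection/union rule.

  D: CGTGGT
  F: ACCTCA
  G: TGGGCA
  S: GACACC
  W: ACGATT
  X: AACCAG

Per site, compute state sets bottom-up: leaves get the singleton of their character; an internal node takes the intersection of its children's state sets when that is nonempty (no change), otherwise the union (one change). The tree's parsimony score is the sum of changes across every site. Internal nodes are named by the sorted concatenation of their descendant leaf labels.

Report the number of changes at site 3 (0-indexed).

site 0, node DS: D={C} ∪ S={G} → {C,G} (+1)
site 0, node DSW: DS={C,G} ∪ W={A} → {A,C,G} (+1)
site 0, node DGSW: DSW={A,C,G} ∪ G={T} → {A,C,G,T} (+1)
site 0, node FX: F={A} ∩ X={A} → {A} (+0)
site 0, node DFGSWX: DGSW={A,C,G,T} ∩ FX={A} → {A} (+0)
site 1, node DS: D={G} ∪ S={A} → {A,G} (+1)
site 1, node DSW: DS={A,G} ∪ W={C} → {A,C,G} (+1)
site 1, node DGSW: DSW={A,C,G} ∩ G={G} → {G} (+0)
site 1, node FX: F={C} ∪ X={A} → {A,C} (+1)
site 1, node DFGSWX: DGSW={G} ∪ FX={A,C} → {A,C,G} (+1)
site 2, node DS: D={T} ∪ S={C} → {C,T} (+1)
site 2, node DSW: DS={C,T} ∪ W={G} → {C,G,T} (+1)
site 2, node DGSW: DSW={C,G,T} ∩ G={G} → {G} (+0)
site 2, node FX: F={C} ∩ X={C} → {C} (+0)
site 2, node DFGSWX: DGSW={G} ∪ FX={C} → {C,G} (+1)
site 3, node DS: D={G} ∪ S={A} → {A,G} (+1)
site 3, node DSW: DS={A,G} ∩ W={A} → {A} (+0)
site 3, node DGSW: DSW={A} ∪ G={G} → {A,G} (+1)
site 3, node FX: F={T} ∪ X={C} → {C,T} (+1)
site 3, node DFGSWX: DGSW={A,G} ∪ FX={C,T} → {A,C,G,T} (+1)
site 4, node DS: D={G} ∪ S={C} → {C,G} (+1)
site 4, node DSW: DS={C,G} ∪ W={T} → {C,G,T} (+1)
site 4, node DGSW: DSW={C,G,T} ∩ G={C} → {C} (+0)
site 4, node FX: F={C} ∪ X={A} → {A,C} (+1)
site 4, node DFGSWX: DGSW={C} ∩ FX={A,C} → {C} (+0)
site 5, node DS: D={T} ∪ S={C} → {C,T} (+1)
site 5, node DSW: DS={C,T} ∩ W={T} → {T} (+0)
site 5, node DGSW: DSW={T} ∪ G={A} → {A,T} (+1)
site 5, node FX: F={A} ∪ X={G} → {A,G} (+1)
site 5, node DFGSWX: DGSW={A,T} ∩ FX={A,G} → {A} (+0)
per-site changes: [3, 4, 3, 4, 3, 3]; total = 20

4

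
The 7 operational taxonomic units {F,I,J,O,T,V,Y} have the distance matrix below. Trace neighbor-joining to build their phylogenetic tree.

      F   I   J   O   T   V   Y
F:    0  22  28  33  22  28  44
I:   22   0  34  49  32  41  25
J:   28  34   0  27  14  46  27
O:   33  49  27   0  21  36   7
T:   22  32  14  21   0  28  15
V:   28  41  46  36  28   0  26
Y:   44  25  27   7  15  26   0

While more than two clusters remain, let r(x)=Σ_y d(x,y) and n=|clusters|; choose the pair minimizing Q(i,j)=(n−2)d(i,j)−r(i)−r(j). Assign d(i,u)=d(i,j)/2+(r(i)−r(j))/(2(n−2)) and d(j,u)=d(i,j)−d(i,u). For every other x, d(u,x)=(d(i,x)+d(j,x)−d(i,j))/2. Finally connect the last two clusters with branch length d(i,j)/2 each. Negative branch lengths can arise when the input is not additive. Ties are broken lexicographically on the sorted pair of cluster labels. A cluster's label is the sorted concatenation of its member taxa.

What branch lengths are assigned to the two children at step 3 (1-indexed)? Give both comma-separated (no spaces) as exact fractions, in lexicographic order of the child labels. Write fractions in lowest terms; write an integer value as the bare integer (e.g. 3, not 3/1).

step 1: merge (O,Y) at d=7, Q=-282; branch lengths O→32/5, Y→3/5; new cluster OY
  updated: d(F,OY)=35, d(I,OY)=67/2, d(J,OY)=47/2, d(OY,T)=29/2, d(OY,V)=55/2
step 2: merge (F,I) at d=22, Q=-419/2; branch lengths F→121/16, I→231/16; new cluster FI
  updated: d(FI,J)=20, d(FI,OY)=93/4, d(FI,T)=16, d(FI,V)=47/2
step 3: merge (FI,V) at d=47/2, Q=-549/4; branch lengths FI→113/24, V→451/24; new cluster FIV
  updated: d(FIV,J)=85/4, d(FIV,OY)=109/8, d(FIV,T)=41/4
step 4: merge (FIV,OY) at d=109/8, Q=-139/2; branch lengths FIV→83/16, OY→135/16; new cluster FIOVY
  updated: d(FIOVY,J)=249/16, d(FIOVY,T)=89/16
step 5: merge (FIOVY,J) at d=249/16, Q=-281/8; branch lengths FIOVY→57/16, J→12; new cluster FIJOVY
  updated: d(FIJOVY,T)=2
step 6: merge (FIJOVY,T) at d=2; branch lengths FIJOVY→1, T→1; new cluster FIJOTVY
final tree: (((((F:121/16,I:231/16):113/24,V:451/24):83/16,(O:32/5,Y:3/5):135/16):57/16,J:12):1,T:1)
total length: 1339/16

113/24,451/24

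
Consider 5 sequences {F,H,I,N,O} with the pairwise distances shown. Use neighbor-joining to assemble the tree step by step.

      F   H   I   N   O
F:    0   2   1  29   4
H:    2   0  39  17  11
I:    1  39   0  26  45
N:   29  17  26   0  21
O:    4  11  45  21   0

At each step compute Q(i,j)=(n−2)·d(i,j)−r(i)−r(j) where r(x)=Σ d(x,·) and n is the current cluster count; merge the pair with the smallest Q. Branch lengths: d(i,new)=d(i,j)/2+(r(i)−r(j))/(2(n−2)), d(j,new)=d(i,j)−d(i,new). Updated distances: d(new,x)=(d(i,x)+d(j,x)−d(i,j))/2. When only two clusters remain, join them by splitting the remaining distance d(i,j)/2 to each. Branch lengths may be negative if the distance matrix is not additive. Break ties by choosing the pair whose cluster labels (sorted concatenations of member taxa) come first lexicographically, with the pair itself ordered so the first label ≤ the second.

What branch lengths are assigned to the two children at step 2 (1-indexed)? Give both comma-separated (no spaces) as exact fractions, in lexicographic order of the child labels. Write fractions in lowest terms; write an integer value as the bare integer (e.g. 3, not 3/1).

iteration 1: select F,I (d=1, Q=-144); attach at lengths (-12, 13); label the merged cluster FI
  updated: d(FI,H)=20, d(FI,N)=27, d(FI,O)=24
iteration 2: select FI,N (d=27, Q=-82); attach at lengths (15, 12); label the merged cluster FIN
  updated: d(FIN,H)=5, d(FIN,O)=9
iteration 3: select FIN,H (d=5, Q=-25); attach at lengths (3/2, 7/2); label the merged cluster FHIN
  updated: d(FHIN,O)=15/2
iteration 4: select FHIN,O (d=15/2); attach at lengths (15/4, 15/4); label the merged cluster FHINO
final tree: ((((F:-12,I:13):15,N:12):3/2,H:7/2):15/4,O:15/4)
total length: 81/2

15,12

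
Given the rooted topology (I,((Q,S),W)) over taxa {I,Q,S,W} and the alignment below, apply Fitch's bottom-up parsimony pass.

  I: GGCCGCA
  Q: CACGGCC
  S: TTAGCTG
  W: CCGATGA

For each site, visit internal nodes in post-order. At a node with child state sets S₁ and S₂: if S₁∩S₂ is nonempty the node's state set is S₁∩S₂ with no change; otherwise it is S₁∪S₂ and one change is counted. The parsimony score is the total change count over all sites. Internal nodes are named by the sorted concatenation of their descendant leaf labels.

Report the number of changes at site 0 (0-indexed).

2

QS@0: {C} ∪ {T} = {C,T} (union, +1)
QSW@0: {C,T} ∩ {C} = {C} (intersection, +0)
IQSW@0: {G} ∪ {C} = {C,G} (union, +1)
QS@1: {A} ∪ {T} = {A,T} (union, +1)
QSW@1: {A,T} ∪ {C} = {A,C,T} (union, +1)
IQSW@1: {G} ∪ {A,C,T} = {A,C,G,T} (union, +1)
QS@2: {C} ∪ {A} = {A,C} (union, +1)
QSW@2: {A,C} ∪ {G} = {A,C,G} (union, +1)
IQSW@2: {C} ∩ {A,C,G} = {C} (intersection, +0)
QS@3: {G} ∩ {G} = {G} (intersection, +0)
QSW@3: {G} ∪ {A} = {A,G} (union, +1)
IQSW@3: {C} ∪ {A,G} = {A,C,G} (union, +1)
QS@4: {G} ∪ {C} = {C,G} (union, +1)
QSW@4: {C,G} ∪ {T} = {C,G,T} (union, +1)
IQSW@4: {G} ∩ {C,G,T} = {G} (intersection, +0)
QS@5: {C} ∪ {T} = {C,T} (union, +1)
QSW@5: {C,T} ∪ {G} = {C,G,T} (union, +1)
IQSW@5: {C} ∩ {C,G,T} = {C} (intersection, +0)
QS@6: {C} ∪ {G} = {C,G} (union, +1)
QSW@6: {C,G} ∪ {A} = {A,C,G} (union, +1)
IQSW@6: {A} ∩ {A,C,G} = {A} (intersection, +0)
per-site changes: [2, 3, 2, 2, 2, 2, 2]; total = 15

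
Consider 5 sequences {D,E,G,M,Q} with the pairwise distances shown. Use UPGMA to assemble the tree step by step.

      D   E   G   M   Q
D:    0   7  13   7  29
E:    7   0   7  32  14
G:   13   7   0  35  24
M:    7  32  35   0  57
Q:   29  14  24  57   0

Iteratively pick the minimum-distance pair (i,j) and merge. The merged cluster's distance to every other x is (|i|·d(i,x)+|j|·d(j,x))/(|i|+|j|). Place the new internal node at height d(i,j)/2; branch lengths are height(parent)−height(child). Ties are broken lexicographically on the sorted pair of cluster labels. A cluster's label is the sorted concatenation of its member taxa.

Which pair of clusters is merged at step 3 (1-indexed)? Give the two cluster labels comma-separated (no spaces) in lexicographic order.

1. join D+E (d=7) ⇒ DE; edges |D|=7/2, |E|=7/2
  updated: d(DE,G)=10, d(DE,M)=39/2, d(DE,Q)=43/2
2. join DE+G (d=10) ⇒ DEG; edges |DE|=3/2, |G|=5
  updated: d(DEG,M)=74/3, d(DEG,Q)=67/3
3. join DEG+Q (d=67/3) ⇒ DEGQ; edges |DEG|=37/6, |Q|=67/6
  updated: d(DEGQ,M)=131/4
4. join DEGQ+M (d=131/4) ⇒ DEGMQ; edges |DEGQ|=125/24, |M|=131/8
final tree: ((((D:7/2,E:7/2):3/2,G:5):37/6,Q:67/6):125/24,M:131/8)
total length: 629/12

DEG,Q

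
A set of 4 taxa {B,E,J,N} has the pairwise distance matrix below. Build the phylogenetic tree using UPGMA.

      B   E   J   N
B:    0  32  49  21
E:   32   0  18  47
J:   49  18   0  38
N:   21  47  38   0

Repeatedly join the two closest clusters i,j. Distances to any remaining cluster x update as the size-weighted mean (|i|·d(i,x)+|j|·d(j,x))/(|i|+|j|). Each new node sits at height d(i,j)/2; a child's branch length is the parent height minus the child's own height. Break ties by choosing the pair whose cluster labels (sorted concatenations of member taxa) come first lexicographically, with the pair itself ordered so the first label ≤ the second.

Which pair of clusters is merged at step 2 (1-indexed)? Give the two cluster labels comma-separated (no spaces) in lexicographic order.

1. join E+J (d=18) ⇒ EJ; edges |E|=9, |J|=9
  updated: d(B,EJ)=81/2, d(EJ,N)=85/2
2. join B+N (d=21) ⇒ BN; edges |B|=21/2, |N|=21/2
  updated: d(BN,EJ)=83/2
3. join BN+EJ (d=83/2) ⇒ BEJN; edges |BN|=41/4, |EJ|=47/4
final tree: ((B:21/2,N:21/2):41/4,(E:9,J:9):47/4)
total length: 61

B,N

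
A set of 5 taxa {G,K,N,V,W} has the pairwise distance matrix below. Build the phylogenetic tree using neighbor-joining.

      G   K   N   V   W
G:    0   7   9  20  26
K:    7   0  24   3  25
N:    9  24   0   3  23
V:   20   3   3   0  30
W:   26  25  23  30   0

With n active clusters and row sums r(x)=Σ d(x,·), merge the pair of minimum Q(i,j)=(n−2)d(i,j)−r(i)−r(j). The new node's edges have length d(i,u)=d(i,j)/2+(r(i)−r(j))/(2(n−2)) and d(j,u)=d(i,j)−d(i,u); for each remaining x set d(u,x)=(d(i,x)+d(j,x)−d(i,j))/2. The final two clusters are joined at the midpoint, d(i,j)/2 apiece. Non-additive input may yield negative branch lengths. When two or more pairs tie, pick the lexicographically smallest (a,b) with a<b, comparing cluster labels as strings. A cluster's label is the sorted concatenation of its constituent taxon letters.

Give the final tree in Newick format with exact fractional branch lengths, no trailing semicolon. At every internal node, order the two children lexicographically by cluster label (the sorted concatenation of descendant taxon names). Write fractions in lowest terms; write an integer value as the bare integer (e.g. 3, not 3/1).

step 1: merge (K,V) at d=3, Q=-106; branch lengths K→2, V→1; new cluster KV
  updated: d(G,KV)=12, d(KV,N)=12, d(KV,W)=26
step 2: merge (G,KV) at d=12, Q=-73; branch lengths G→21/4, KV→27/4; new cluster GKV
  updated: d(GKV,N)=9/2, d(GKV,W)=20
step 3: merge (GKV,N) at d=9/2, Q=-95/2; branch lengths GKV→3/4, N→15/4; new cluster GKNV
  updated: d(GKNV,W)=77/4
step 4: merge (GKNV,W) at d=77/4; branch lengths GKNV→77/8, W→77/8; new cluster GKNVW
final tree: (((G:21/4,(K:2,V:1):27/4):3/4,N:15/4):77/8,W:77/8)
total length: 155/4

(((G:21/4,(K:2,V:1):27/4):3/4,N:15/4):77/8,W:77/8)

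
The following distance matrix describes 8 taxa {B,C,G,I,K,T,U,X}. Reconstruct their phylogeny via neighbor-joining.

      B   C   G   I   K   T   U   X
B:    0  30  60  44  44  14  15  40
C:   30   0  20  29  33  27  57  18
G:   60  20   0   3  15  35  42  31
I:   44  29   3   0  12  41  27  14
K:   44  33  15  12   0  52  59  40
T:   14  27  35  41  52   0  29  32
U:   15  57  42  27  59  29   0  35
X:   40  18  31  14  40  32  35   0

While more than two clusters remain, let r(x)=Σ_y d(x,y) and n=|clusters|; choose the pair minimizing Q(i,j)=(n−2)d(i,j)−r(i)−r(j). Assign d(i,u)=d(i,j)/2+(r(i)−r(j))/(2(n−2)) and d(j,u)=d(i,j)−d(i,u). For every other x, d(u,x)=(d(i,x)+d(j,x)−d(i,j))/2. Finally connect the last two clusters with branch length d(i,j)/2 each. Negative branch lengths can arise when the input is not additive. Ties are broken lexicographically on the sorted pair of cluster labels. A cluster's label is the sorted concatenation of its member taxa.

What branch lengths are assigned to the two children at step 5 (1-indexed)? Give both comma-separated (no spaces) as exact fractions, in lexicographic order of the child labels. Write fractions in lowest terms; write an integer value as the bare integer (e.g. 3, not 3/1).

949/64,619/64

1. join B+U (d=15, Q=-421) ⇒ BU; edges |B|=73/12, |U|=107/12
  updated: d(BU,C)=36, d(BU,G)=87/2, d(BU,I)=28, d(BU,K)=44, d(BU,T)=14, d(BU,X)=30
2. join BU+T (d=14, Q=-653/2) ⇒ BTU; edges |BU|=129/20, |T|=151/20
  updated: d(BTU,C)=49/2, d(BTU,G)=129/4, d(BTU,I)=55/2, d(BTU,K)=41, d(BTU,X)=24
3. join G+K (d=15, Q=-729/4) ⇒ GK; edges |G|=81/32, |K|=399/32
  updated: d(BTU,GK)=233/8, d(C,GK)=19, d(GK,I)=0, d(GK,X)=28
4. join GK+I (d=0, Q=-1173/8) ⇒ GIK; edges |GK|=15/16, |I|=-15/16
  updated: d(BTU,GIK)=453/16, d(C,GIK)=24, d(GIK,X)=21
5. join BTU+C (d=49/2, Q=-1509/16) ⇒ BCTU; edges |BTU|=949/64, |C|=619/64
  updated: d(BCTU,GIK)=445/32, d(BCTU,X)=35/4
6. join BCTU+GIK (d=445/32, Q=-1397/32) ⇒ BCGIKTU; edges |BCTU|=53/64, |GIK|=837/64
  updated: d(BCGIKTU,X)=507/64
7. join BCGIKTU+X (d=507/64) ⇒ BCGIKTUX; edges |BCGIKTU|=507/128, |X|=507/128
final tree: (((((B:73/12,U:107/12):129/20,T:151/20):949/64,C:619/64):53/64,((G:81/32,K:399/32):15/16,I:-15/16):837/64):507/128,X:507/128)
total length: 5781/64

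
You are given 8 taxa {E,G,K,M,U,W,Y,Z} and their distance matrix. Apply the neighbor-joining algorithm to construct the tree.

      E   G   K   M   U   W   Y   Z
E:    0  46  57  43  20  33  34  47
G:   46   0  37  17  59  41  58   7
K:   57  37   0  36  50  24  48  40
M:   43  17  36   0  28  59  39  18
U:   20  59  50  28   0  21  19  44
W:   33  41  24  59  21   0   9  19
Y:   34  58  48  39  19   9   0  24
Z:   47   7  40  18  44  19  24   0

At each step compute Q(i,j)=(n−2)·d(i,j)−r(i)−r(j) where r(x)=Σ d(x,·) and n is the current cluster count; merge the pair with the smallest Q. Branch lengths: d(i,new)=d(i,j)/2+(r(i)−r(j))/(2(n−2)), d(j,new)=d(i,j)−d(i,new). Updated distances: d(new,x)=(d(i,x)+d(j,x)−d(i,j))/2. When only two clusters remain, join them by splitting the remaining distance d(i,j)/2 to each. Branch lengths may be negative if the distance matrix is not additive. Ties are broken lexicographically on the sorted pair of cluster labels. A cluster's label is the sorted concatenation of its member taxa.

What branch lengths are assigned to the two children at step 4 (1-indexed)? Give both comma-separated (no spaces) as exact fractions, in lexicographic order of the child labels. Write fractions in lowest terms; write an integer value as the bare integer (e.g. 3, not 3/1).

step 1: merge (G,Z) at d=7, Q=-422; branch lengths G→9, Z→-2; new cluster GZ
  updated: d(E,GZ)=43, d(GZ,K)=35, d(GZ,M)=14, d(GZ,U)=48, d(GZ,W)=53/2, d(GZ,Y)=75/2
step 2: merge (GZ,M) at d=14, Q=-353; branch lengths GZ→11/2, M→17/2; new cluster GMZ
  updated: d(E,GMZ)=36, d(GMZ,K)=57/2, d(GMZ,U)=31, d(GMZ,W)=143/4, d(GMZ,Y)=125/4
step 3: merge (GMZ,K) at d=57/2, Q=-256; branch lengths GMZ→69/8, K→159/8; new cluster GKMZ
  updated: d(E,GKMZ)=129/4, d(GKMZ,U)=105/4, d(GKMZ,W)=125/8, d(GKMZ,Y)=203/8
step 4: merge (E,U) at d=20, Q=-291/2; branch lengths E→31/2, U→9/2; new cluster EU
  updated: d(EU,GKMZ)=77/4, d(EU,W)=17, d(EU,Y)=33/2
step 5: merge (EU,GKMZ) at d=77/4, Q=-149/2; branch lengths EU→31/4, GKMZ→23/2; new cluster EGKMUZ
  updated: d(EGKMUZ,W)=107/16, d(EGKMUZ,Y)=181/16
step 6: merge (EGKMUZ,W) at d=107/16, Q=-27; branch lengths EGKMUZ→9/2, W→35/16; new cluster EGKMUWZ
  updated: d(EGKMUWZ,Y)=109/16
step 7: merge (EGKMUWZ,Y) at d=109/16; branch lengths EGKMUWZ→109/32, Y→109/32; new cluster EGKMUWYZ
final tree: ((((E:31/2,U:9/2):31/4,(((G:9,Z:-2):11/2,M:17/2):69/8,K:159/8):23/2):9/2,W:35/16):109/32,Y:109/32)
total length: 409/4

31/2,9/2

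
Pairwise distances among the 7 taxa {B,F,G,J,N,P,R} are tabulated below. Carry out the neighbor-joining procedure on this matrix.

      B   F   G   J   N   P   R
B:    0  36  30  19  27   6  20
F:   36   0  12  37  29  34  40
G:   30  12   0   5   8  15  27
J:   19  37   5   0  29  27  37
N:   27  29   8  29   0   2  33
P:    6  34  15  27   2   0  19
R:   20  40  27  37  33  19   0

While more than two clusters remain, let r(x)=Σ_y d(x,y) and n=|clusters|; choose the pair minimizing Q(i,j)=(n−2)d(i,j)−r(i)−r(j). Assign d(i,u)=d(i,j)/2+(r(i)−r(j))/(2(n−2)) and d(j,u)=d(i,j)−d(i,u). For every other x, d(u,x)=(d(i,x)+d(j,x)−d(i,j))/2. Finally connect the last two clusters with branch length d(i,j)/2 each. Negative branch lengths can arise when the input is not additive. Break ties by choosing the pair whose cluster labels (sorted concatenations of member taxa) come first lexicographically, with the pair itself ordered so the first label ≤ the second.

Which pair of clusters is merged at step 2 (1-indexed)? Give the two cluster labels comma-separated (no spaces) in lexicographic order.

iteration 1: select G,J (d=5, Q=-226); attach at lengths (-16/5, 41/5); label the merged cluster GJ
  updated: d(B,GJ)=22, d(F,GJ)=22, d(GJ,N)=16, d(GJ,P)=37/2, d(GJ,R)=59/2
iteration 2: select F,GJ (d=22, Q=-181); attach at lengths (141/8, 35/8); label the merged cluster FGJ
  updated: d(B,FGJ)=18, d(FGJ,N)=23/2, d(FGJ,P)=61/4, d(FGJ,R)=95/4
iteration 3: select N,P (d=2, Q=-439/4); attach at lengths (149/24, -101/24); label the merged cluster NP
  updated: d(B,NP)=31/2, d(FGJ,NP)=99/8, d(NP,R)=25
iteration 4: select B,R (d=20, Q=-329/4); attach at lengths (99/16, 221/16); label the merged cluster BR
  updated: d(BR,FGJ)=87/8, d(BR,NP)=41/4
iteration 5: select BR,FGJ (d=87/8, Q=-67/2); attach at lengths (35/8, 13/2); label the merged cluster BFGJR
  updated: d(BFGJR,NP)=47/8
iteration 6: select BFGJR,NP (d=47/8); attach at lengths (47/16, 47/16); label the merged cluster BFGJNPR
final tree: (((B:99/16,R:221/16):35/8,(F:141/8,(G:-16/5,J:41/5):35/8):13/2):47/16,(N:149/24,P:-101/24):47/16)
total length: 263/4

F,GJ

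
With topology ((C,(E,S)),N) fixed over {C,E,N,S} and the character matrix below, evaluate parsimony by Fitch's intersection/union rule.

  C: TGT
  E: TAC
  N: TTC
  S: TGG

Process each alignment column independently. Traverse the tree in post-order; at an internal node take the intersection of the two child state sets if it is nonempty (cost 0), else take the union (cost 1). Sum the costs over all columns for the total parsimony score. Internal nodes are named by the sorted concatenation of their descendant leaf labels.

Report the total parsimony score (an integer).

4

site 0, node ES: E={T} ∩ S={T} → {T} (+0)
site 0, node CES: C={T} ∩ ES={T} → {T} (+0)
site 0, node CENS: CES={T} ∩ N={T} → {T} (+0)
site 1, node ES: E={A} ∪ S={G} → {A,G} (+1)
site 1, node CES: C={G} ∩ ES={A,G} → {G} (+0)
site 1, node CENS: CES={G} ∪ N={T} → {G,T} (+1)
site 2, node ES: E={C} ∪ S={G} → {C,G} (+1)
site 2, node CES: C={T} ∪ ES={C,G} → {C,G,T} (+1)
site 2, node CENS: CES={C,G,T} ∩ N={C} → {C} (+0)
per-site changes: [0, 2, 2]; total = 4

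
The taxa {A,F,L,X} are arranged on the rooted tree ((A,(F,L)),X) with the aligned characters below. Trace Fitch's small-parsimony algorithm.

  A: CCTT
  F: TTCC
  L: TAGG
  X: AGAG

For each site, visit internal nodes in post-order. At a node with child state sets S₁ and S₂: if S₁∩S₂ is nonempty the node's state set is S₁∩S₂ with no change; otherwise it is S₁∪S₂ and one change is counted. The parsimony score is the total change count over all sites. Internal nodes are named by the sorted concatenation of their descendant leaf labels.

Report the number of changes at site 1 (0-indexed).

[col 0] FL: children F:{T}, L:{T} ∩→ {T}; cost 0
[col 0] AFL: children A:{C}, FL:{T} ∪→ {C,T}; cost 1
[col 0] AFLX: children AFL:{C,T}, X:{A} ∪→ {A,C,T}; cost 1
[col 1] FL: children F:{T}, L:{A} ∪→ {A,T}; cost 1
[col 1] AFL: children A:{C}, FL:{A,T} ∪→ {A,C,T}; cost 1
[col 1] AFLX: children AFL:{A,C,T}, X:{G} ∪→ {A,C,G,T}; cost 1
[col 2] FL: children F:{C}, L:{G} ∪→ {C,G}; cost 1
[col 2] AFL: children A:{T}, FL:{C,G} ∪→ {C,G,T}; cost 1
[col 2] AFLX: children AFL:{C,G,T}, X:{A} ∪→ {A,C,G,T}; cost 1
[col 3] FL: children F:{C}, L:{G} ∪→ {C,G}; cost 1
[col 3] AFL: children A:{T}, FL:{C,G} ∪→ {C,G,T}; cost 1
[col 3] AFLX: children AFL:{C,G,T}, X:{G} ∩→ {G}; cost 0
per-site changes: [2, 3, 3, 2]; total = 10

3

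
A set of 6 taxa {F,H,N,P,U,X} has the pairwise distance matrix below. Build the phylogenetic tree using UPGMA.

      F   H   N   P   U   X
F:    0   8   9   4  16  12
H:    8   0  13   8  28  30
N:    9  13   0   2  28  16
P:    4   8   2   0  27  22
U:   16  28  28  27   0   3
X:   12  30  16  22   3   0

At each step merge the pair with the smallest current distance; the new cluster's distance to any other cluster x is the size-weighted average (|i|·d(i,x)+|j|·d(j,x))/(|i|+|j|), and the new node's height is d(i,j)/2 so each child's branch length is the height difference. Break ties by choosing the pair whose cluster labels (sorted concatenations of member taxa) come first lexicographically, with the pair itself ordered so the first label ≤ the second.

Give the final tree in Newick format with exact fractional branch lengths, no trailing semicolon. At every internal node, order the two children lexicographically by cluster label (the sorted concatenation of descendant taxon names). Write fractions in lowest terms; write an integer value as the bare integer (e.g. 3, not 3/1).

1. join N+P (d=2) ⇒ NP; edges |N|=1, |P|=1
  updated: d(F,NP)=13/2, d(H,NP)=21/2, d(NP,U)=55/2, d(NP,X)=19
2. join U+X (d=3) ⇒ UX; edges |U|=3/2, |X|=3/2
  updated: d(F,UX)=14, d(H,UX)=29, d(NP,UX)=93/4
3. join F+NP (d=13/2) ⇒ FNP; edges |F|=13/4, |NP|=9/4
  updated: d(FNP,H)=29/3, d(FNP,UX)=121/6
4. join FNP+H (d=29/3) ⇒ FHNP; edges |FNP|=19/12, |H|=29/6
  updated: d(FHNP,UX)=179/8
5. join FHNP+UX (d=179/8) ⇒ FHNPUX; edges |FHNP|=305/48, |UX|=155/16
final tree: (((F:13/4,(N:1,P:1):9/4):19/12,H:29/6):305/48,(U:3/2,X:3/2):155/16)
total length: 791/24

(((F:13/4,(N:1,P:1):9/4):19/12,H:29/6):305/48,(U:3/2,X:3/2):155/16)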